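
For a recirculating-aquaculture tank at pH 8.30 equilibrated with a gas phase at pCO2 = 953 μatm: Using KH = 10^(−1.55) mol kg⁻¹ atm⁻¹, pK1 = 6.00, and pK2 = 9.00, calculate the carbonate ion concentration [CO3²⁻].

[CO2*] = KH · pCO2 = 10^(−1.55) × 953×10^-6 = 2.686×10^-5 mol/kg
α₀ = 1/(1 + K1/[H⁺] + K1K2/[H⁺]²) = 1/(1 + 10^+2.30 + 10^+1.60) = 0.004161
DIC = [CO2*]/α₀ = 2.686×10^-5 / 0.004161 = 6.455 mmol/kg
[CO3²⁻] = α₂·DIC; α₂ = 0.1656, so [CO3²⁻] = 0.1656 × 6.455 = 1.07 mmol/kg

[CO3²⁻] = 1.07 mmol/kg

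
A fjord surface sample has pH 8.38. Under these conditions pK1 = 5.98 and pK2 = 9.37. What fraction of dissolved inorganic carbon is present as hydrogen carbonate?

α₁ = 1 / (1 + [H⁺]/K1 + K2/[H⁺]) = 1 / (1 + 10^-2.40 + 10^-0.99)
   = 1 / (1 + 0.0039811 + 0.10233) = 1/1.1063 = 0.9039

α₁ = 0.904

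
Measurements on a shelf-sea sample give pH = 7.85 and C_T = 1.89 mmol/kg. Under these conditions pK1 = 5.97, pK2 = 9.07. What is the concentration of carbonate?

α₂ = 1 / (1 + [H⁺]/K2 + [H⁺]²/(K1K2)) = 1 / (1 + 10^+1.22 + 10^-0.66)
   = 1 / (1 + 16.596 + 0.21878) = 1/17.815 = 0.05613
[CO3²⁻] = α₂ × DIC = 0.05613 × 1.89 = 0.106 mmol/kg

[CO3²⁻] = 0.106 mmol/kg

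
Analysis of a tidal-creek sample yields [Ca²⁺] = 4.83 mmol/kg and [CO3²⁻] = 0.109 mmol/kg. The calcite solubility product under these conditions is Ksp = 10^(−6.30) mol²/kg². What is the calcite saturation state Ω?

Ω = 1.05

Ksp = 10^(−6.30) = 5.012×10^-7
Ω = [Ca²⁺][CO3²⁻]/Ksp = (4.83×10^-3)(0.109×10^-3) / 5.012×10^-7 = 1.05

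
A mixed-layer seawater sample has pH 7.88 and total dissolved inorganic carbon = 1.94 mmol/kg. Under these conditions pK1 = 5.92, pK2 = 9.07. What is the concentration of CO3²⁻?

[CO3²⁻] = 0.116 mmol/kg

α₂ = 1 / (1 + [H⁺]/K2 + [H⁺]²/(K1K2)) = 1 / (1 + 10^+1.19 + 10^-0.77)
   = 1 / (1 + 15.488 + 0.16982) = 1/16.658 = 0.06003
[CO3²⁻] = α₂ × DIC = 0.06003 × 1.94 = 0.116 mmol/kg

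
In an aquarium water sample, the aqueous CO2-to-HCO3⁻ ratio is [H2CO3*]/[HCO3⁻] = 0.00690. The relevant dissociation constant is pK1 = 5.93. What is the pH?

pH = 8.09

From K1 = [H⁺][HCO3⁻]/[H2CO3*]:  pH = pK1 − log₁₀([H2CO3*]/[HCO3⁻])
log₁₀(0.00690) = -2.161
pH = 5.93 − (-2.161) = 8.09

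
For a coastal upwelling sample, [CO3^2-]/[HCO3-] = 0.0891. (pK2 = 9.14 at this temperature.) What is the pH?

From K2 = [H⁺][CO3^2-]/[HCO3-]:  pH = pK2 + log₁₀([CO3^2-]/[HCO3-])
log₁₀(0.0891) = -1.050
pH = 9.14 + (-1.050) = 8.09

pH = 8.09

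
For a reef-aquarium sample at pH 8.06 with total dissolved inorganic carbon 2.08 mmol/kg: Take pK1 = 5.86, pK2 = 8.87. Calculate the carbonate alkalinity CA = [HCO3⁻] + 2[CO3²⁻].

CA = [HCO3⁻] + 2[CO3²⁻] = (α₁ + 2α₂)·DIC
At pH 8.06: [H⁺]/K1 = 10^-2.20 = 0.0063096, K2/[H⁺] = 10^-0.81 = 0.15488
α₁ = 1/(1 + 0.0063096 + 0.15488) = 1/1.1612 = 0.8612; α₂ = α₁·K2/[H⁺] = 0.1334
α₁ + 2α₂ = 1.1279
CA = 1.1279 × 2.08 = 2.35 mmol/kg

CA = 2.35 mmol/kg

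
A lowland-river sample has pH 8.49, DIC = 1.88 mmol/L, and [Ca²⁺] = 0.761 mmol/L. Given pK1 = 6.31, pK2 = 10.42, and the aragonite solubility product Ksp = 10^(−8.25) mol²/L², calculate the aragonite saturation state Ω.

α₂ = 1 / (1 + [H⁺]/K2 + [H⁺]²/(K1K2)) = 1 / (1 + 10^+1.93 + 10^-0.25)
   = 1 / (1 + 85.114 + 0.56234) = 1/86.676 = 0.01154
[CO3²⁻] = α₂ × DIC = 0.01154 × 1.88 = 0.02169 mmol/L
Ksp = 10^(−8.25) = 5.623×10^-9
Ω = [Ca²⁺][CO3²⁻]/Ksp = (0.761×10^-3)(2.169×10^-5) / 5.623×10^-9 = 2.94

Ω = 2.94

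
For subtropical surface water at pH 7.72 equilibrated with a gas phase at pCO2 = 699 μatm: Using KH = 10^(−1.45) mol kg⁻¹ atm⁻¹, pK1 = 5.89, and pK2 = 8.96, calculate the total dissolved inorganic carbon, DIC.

DIC = 1.80 mmol/kg

[CO2*] = KH · pCO2 = 10^(−1.45) × 699×10^-6 = 2.480×10^-5 mol/kg
α₀ = 1/(1 + K1/[H⁺] + K1K2/[H⁺]²) = 1/(1 + 10^+1.83 + 10^+0.59) = 0.01379
DIC = [CO2*]/α₀ = 2.480×10^-5 / 0.01379 = 1.80 mmol/kg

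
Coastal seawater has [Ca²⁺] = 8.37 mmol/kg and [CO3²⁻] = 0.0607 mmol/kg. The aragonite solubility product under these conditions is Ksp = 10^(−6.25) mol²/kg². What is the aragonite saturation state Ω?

Ksp = 10^(−6.25) = 5.623×10^-7
Ω = [Ca²⁺][CO3²⁻]/Ksp = (8.37×10^-3)(0.0607×10^-3) / 5.623×10^-7 = 0.903

Ω = 0.903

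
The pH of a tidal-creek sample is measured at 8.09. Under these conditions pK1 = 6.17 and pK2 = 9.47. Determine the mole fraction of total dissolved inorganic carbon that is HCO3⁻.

α₁ = 0.949

α₁ = 1 / (1 + [H⁺]/K1 + K2/[H⁺]) = 1 / (1 + 10^-1.92 + 10^-1.38)
   = 1 / (1 + 0.012023 + 0.041687) = 1/1.0537 = 0.9490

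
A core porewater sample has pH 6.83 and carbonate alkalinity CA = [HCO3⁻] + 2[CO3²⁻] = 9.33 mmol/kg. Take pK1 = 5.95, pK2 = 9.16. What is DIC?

DIC = 10.5 mmol/kg

CA = [HCO3⁻] + 2[CO3²⁻] = (α₁ + 2α₂)·DIC
At pH 6.83: [H⁺]/K1 = 10^-0.88 = 0.13183, K2/[H⁺] = 10^-2.33 = 0.0046774
α₁ = 1/(1 + 0.13183 + 0.0046774) = 1/1.1365 = 0.8799; α₂ = α₁·K2/[H⁺] = 0.004116
α₁ + 2α₂ = 0.8881
DIC = CA / (α₁ + 2α₂) = 9.33 / 0.8881 = 10.5 mmol/kg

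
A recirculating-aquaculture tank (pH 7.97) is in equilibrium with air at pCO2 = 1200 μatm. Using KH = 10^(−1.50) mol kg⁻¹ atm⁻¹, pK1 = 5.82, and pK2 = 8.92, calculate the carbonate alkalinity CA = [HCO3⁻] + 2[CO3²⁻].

[CO2*] = KH · pCO2 = 10^(−1.50) × 1200×10^-6 = 3.795×10^-5 mol/kg
α₀ = 1/(1 + K1/[H⁺] + K1K2/[H⁺]²) = 1/(1 + 10^+2.15 + 10^+1.20) = 0.006325
DIC = [CO2*]/α₀ = 3.795×10^-5 / 0.006325 = 6.000 mmol/kg
CA = (α₁ + 2α₂)·DIC = (0.8934 + 2×0.1002) × 6.000 = 6.56 mmol/kg

CA = 6.56 mmol/kg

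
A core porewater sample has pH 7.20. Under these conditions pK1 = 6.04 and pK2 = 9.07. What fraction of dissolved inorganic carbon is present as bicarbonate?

α₁ = 1 / (1 + [H⁺]/K1 + K2/[H⁺]) = 1 / (1 + 10^-1.16 + 10^-1.87)
   = 1 / (1 + 0.069183 + 0.013490) = 1/1.0827 = 0.9236

α₁ = 0.924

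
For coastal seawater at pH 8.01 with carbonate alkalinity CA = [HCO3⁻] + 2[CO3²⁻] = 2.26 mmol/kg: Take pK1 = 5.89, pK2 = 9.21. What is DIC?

CA = [HCO3⁻] + 2[CO3²⁻] = (α₁ + 2α₂)·DIC
At pH 8.01: [H⁺]/K1 = 10^-2.12 = 0.0075858, K2/[H⁺] = 10^-1.20 = 0.063096
α₁ = 1/(1 + 0.0075858 + 0.063096) = 1/1.0707 = 0.9340; α₂ = α₁·K2/[H⁺] = 0.05893
α₁ + 2α₂ = 1.0518
DIC = CA / (α₁ + 2α₂) = 2.26 / 1.0518 = 2.15 mmol/kg

DIC = 2.15 mmol/kg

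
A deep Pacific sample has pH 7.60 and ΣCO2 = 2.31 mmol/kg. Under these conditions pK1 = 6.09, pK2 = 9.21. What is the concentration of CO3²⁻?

[CO3²⁻] = 0.0537 mmol/kg

α₂ = 1 / (1 + [H⁺]/K2 + [H⁺]²/(K1K2)) = 1 / (1 + 10^+1.61 + 10^+0.10)
   = 1 / (1 + 40.738 + 1.2589) = 1/42.997 = 0.02326
[CO3²⁻] = α₂ × DIC = 0.02326 × 2.31 = 0.0537 mmol/kg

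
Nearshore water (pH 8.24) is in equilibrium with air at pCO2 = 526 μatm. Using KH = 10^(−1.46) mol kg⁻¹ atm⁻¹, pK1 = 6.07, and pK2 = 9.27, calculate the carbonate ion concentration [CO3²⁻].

[CO3²⁻] = 0.252 mmol/kg

[CO2*] = KH · pCO2 = 10^(−1.46) × 526×10^-6 = 1.824×10^-5 mol/kg
α₀ = 1/(1 + K1/[H⁺] + K1K2/[H⁺]²) = 1/(1 + 10^+2.17 + 10^+1.14) = 0.006146
DIC = [CO2*]/α₀ = 1.824×10^-5 / 0.006146 = 2.968 mmol/kg
[CO3²⁻] = α₂·DIC; α₂ = 0.08483, so [CO3²⁻] = 0.08483 × 2.968 = 0.252 mmol/kg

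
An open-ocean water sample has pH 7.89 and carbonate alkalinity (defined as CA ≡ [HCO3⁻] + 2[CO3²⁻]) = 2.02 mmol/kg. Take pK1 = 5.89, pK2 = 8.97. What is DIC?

DIC = 1.89 mmol/kg

CA = [HCO3⁻] + 2[CO3²⁻] = (α₁ + 2α₂)·DIC
At pH 7.89: [H⁺]/K1 = 10^-2.00 = 0.010000, K2/[H⁺] = 10^-1.08 = 0.083176
α₁ = 1/(1 + 0.010000 + 0.083176) = 1/1.0932 = 0.9148; α₂ = α₁·K2/[H⁺] = 0.07609
α₁ + 2α₂ = 1.0669
DIC = CA / (α₁ + 2α₂) = 2.02 / 1.0669 = 1.89 mmol/kg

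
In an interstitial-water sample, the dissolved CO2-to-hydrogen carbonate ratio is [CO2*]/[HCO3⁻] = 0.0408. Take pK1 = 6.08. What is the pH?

From K1 = [H⁺][HCO3⁻]/[CO2*]:  pH = pK1 − log₁₀([CO2*]/[HCO3⁻])
log₁₀(0.0408) = -1.389
pH = 6.08 − (-1.389) = 7.47

pH = 7.47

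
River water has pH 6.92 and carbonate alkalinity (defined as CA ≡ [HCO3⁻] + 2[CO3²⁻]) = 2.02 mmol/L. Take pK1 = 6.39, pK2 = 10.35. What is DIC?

DIC = 2.61 mmol/L

CA = [HCO3⁻] + 2[CO3²⁻] = (α₁ + 2α₂)·DIC
At pH 6.92: [H⁺]/K1 = 10^-0.53 = 0.29512, K2/[H⁺] = 10^-3.43 = 0.00037154
α₁ = 1/(1 + 0.29512 + 0.00037154) = 1/1.2955 = 0.7719; α₂ = α₁·K2/[H⁺] = 0.0002868
α₁ + 2α₂ = 0.7725
DIC = CA / (α₁ + 2α₂) = 2.02 / 0.7725 = 2.61 mmol/L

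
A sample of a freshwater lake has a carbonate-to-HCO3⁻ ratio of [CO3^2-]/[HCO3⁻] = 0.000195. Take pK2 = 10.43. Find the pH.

pH = 6.72

From K2 = [H⁺][CO3^2-]/[HCO3⁻]:  pH = pK2 + log₁₀([CO3^2-]/[HCO3⁻])
log₁₀(0.000195) = -3.710
pH = 10.43 + (-3.710) = 6.72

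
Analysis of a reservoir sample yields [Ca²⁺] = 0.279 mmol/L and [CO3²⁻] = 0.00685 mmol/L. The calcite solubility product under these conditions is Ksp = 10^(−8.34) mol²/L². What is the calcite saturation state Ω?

Ω = 0.418

Ksp = 10^(−8.34) = 4.571×10^-9
Ω = [Ca²⁺][CO3²⁻]/Ksp = (0.279×10^-3)(0.00685×10^-3) / 4.571×10^-9 = 0.418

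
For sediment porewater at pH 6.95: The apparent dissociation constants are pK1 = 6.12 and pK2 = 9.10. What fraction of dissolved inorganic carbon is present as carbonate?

α₂ = 1 / (1 + [H⁺]/K2 + [H⁺]²/(K1K2)) = 1 / (1 + 10^+2.15 + 10^+1.32)
   = 1 / (1 + 141.25 + 20.893) = 1/163.15 = 0.006129

α₂ = 0.00613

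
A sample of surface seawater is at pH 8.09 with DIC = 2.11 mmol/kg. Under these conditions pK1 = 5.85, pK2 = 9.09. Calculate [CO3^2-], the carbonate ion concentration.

α₂ = 1 / (1 + [H⁺]/K2 + [H⁺]²/(K1K2)) = 1 / (1 + 10^+1.00 + 10^-1.24)
   = 1 / (1 + 10.000 + 0.057544) = 1/11.058 = 0.09044
[CO3²⁻] = α₂ × DIC = 0.09044 × 2.11 = 0.191 mmol/kg

[CO3²⁻] = 0.191 mmol/kg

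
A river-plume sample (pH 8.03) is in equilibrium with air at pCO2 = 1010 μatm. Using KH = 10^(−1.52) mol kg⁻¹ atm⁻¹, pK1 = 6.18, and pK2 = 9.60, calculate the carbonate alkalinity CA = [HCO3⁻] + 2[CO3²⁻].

[CO2*] = KH · pCO2 = 10^(−1.52) × 1010×10^-6 = 3.050×10^-5 mol/kg
α₀ = 1/(1 + K1/[H⁺] + K1K2/[H⁺]²) = 1/(1 + 10^+1.85 + 10^+0.28) = 0.01357
DIC = [CO2*]/α₀ = 3.050×10^-5 / 0.01357 = 2.248 mmol/kg
CA = (α₁ + 2α₂)·DIC = (0.9606 + 2×0.02585) × 2.248 = 2.28 mmol/kg

CA = 2.28 mmol/kg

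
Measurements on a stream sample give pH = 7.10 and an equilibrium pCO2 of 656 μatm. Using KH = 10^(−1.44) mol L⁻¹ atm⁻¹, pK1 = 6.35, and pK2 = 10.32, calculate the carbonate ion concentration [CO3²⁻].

[CO3²⁻] = 0.0807 μmol/L

[CO2*] = KH · pCO2 = 10^(−1.44) × 656×10^-6 = 2.382×10^-5 mol/L
α₀ = 1/(1 + K1/[H⁺] + K1K2/[H⁺]²) = 1/(1 + 10^+0.75 + 10^-2.47) = 0.1509
DIC = [CO2*]/α₀ = 2.382×10^-5 / 0.1509 = 0.1578 mmol/L
[CO3²⁻] = α₂·DIC; α₂ = 0.0005113, so [CO3²⁻] = 0.0005113 × 0.1578 = 8.07×10^-5 mmol/L = 0.0807 μmol/L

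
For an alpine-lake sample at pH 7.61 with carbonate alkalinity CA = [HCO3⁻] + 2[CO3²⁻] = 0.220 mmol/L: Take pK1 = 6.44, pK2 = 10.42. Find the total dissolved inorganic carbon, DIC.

DIC = 0.234 mmol/L

CA = [HCO3⁻] + 2[CO3²⁻] = (α₁ + 2α₂)·DIC
At pH 7.61: [H⁺]/K1 = 10^-1.17 = 0.067608, K2/[H⁺] = 10^-2.81 = 0.0015488
α₁ = 1/(1 + 0.067608 + 0.0015488) = 1/1.0692 = 0.9353; α₂ = α₁·K2/[H⁺] = 0.001449
α₁ + 2α₂ = 0.9382
DIC = CA / (α₁ + 2α₂) = 0.220 / 0.9382 = 0.234 mmol/L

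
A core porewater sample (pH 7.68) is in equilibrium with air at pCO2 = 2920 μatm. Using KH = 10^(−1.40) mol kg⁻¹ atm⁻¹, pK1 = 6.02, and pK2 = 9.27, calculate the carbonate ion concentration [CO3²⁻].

[CO3²⁻] = 0.137 mmol/kg

[CO2*] = KH · pCO2 = 10^(−1.40) × 2920×10^-6 = 1.162×10^-4 mol/kg
α₀ = 1/(1 + K1/[H⁺] + K1K2/[H⁺]²) = 1/(1 + 10^+1.66 + 10^+0.07) = 0.02088
DIC = [CO2*]/α₀ = 1.162×10^-4 / 0.02088 = 5.566 mmol/kg
[CO3²⁻] = α₂·DIC; α₂ = 0.02454, so [CO3²⁻] = 0.02454 × 5.566 = 0.137 mmol/kg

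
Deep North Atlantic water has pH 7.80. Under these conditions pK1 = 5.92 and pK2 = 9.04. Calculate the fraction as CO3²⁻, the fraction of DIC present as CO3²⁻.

α₂ = 1 / (1 + [H⁺]/K2 + [H⁺]²/(K1K2)) = 1 / (1 + 10^+1.24 + 10^-0.64)
   = 1 / (1 + 17.378 + 0.22909) = 1/18.607 = 0.05374

α₂ = 0.0537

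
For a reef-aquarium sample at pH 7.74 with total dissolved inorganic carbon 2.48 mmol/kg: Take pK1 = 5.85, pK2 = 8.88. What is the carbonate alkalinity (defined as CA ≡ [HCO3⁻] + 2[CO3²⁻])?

CA = 2.62 mmol/kg

CA = [HCO3⁻] + 2[CO3²⁻] = (α₁ + 2α₂)·DIC
At pH 7.74: [H⁺]/K1 = 10^-1.89 = 0.012882, K2/[H⁺] = 10^-1.14 = 0.072444
α₁ = 1/(1 + 0.012882 + 0.072444) = 1/1.0853 = 0.9214; α₂ = α₁·K2/[H⁺] = 0.06675
α₁ + 2α₂ = 1.0549
CA = 1.0549 × 2.48 = 2.62 mmol/kg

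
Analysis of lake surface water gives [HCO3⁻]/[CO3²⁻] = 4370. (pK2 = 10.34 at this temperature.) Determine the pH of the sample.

From K2 = [H⁺][CO3²⁻]/[HCO3⁻]:  pH = pK2 − log₁₀([HCO3⁻]/[CO3²⁻])
log₁₀(4370) = +3.640
pH = 10.34 − (+3.640) = 6.70

pH = 6.70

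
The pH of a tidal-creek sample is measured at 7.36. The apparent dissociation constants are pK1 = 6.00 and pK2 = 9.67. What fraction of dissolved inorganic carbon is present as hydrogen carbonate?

α₁ = 0.954

α₁ = 1 / (1 + [H⁺]/K1 + K2/[H⁺]) = 1 / (1 + 10^-1.36 + 10^-2.31)
   = 1 / (1 + 0.043652 + 0.0048978) = 1/1.0485 = 0.9537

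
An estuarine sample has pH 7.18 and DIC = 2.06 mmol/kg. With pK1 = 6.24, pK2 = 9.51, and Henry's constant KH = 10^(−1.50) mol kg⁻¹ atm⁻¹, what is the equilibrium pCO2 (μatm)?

pCO2 = 6680 μatm

α₀ = 1 / (1 + K1/[H⁺] + K1K2/[H⁺]²) = 1 / (1 + 10^+0.94 + 10^-1.39)
   = 1 / (1 + 8.7096 + 0.040738) = 1/9.7504 = 0.1026
[CO2*] = α₀ × DIC = 0.1026 × 2.06 = 0.2113 mmol/kg
pCO2 = [CO2*]/KH = 2.113×10^-4 / 3.162×10^-2 = 6680 μatm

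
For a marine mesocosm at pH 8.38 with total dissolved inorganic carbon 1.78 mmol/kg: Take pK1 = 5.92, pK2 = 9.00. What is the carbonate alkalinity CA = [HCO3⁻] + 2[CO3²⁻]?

CA = 2.12 mmol/kg

CA = [HCO3⁻] + 2[CO3²⁻] = (α₁ + 2α₂)·DIC
At pH 8.38: [H⁺]/K1 = 10^-2.46 = 0.0034674, K2/[H⁺] = 10^-0.62 = 0.23988
α₁ = 1/(1 + 0.0034674 + 0.23988) = 1/1.2434 = 0.8043; α₂ = α₁·K2/[H⁺] = 0.1929
α₁ + 2α₂ = 1.1901
CA = 1.1901 × 1.78 = 2.12 mmol/kg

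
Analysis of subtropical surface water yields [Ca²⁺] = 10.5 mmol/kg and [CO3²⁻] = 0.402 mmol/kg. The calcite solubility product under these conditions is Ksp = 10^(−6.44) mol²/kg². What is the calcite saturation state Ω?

Ksp = 10^(−6.44) = 3.631×10^-7
Ω = [Ca²⁺][CO3²⁻]/Ksp = (10.5×10^-3)(0.402×10^-3) / 3.631×10^-7 = 11.6

Ω = 11.6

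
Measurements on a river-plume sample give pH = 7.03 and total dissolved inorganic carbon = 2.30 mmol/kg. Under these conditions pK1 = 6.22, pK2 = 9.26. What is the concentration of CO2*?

[CO2*] = 0.307 mmol/kg

α₀ = 1 / (1 + K1/[H⁺] + K1K2/[H⁺]²) = 1 / (1 + 10^+0.81 + 10^-1.42)
   = 1 / (1 + 6.4565 + 0.038019) = 1/7.4946 = 0.1334
[CO2*] = α₀ × DIC = 0.1334 × 2.30 = 0.307 mmol/kg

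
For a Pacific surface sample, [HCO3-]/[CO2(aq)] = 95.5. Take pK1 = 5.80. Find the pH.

pH = 7.78

From K1 = [H⁺][HCO3-]/[CO2(aq)]:  pH = pK1 + log₁₀([HCO3-]/[CO2(aq)])
log₁₀(95.5) = +1.980
pH = 5.80 + (+1.980) = 7.78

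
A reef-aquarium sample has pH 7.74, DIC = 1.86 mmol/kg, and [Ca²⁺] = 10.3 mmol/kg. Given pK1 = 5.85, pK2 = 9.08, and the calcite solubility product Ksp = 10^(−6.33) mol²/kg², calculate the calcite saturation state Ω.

Ω = 1.77

α₂ = 1 / (1 + [H⁺]/K2 + [H⁺]²/(K1K2)) = 1 / (1 + 10^+1.34 + 10^-0.55)
   = 1 / (1 + 21.878 + 0.28184) = 1/23.159 = 0.04318
[CO3²⁻] = α₂ × DIC = 0.04318 × 1.86 = 0.08031 mmol/kg
Ksp = 10^(−6.33) = 4.677×10^-7
Ω = [Ca²⁺][CO3²⁻]/Ksp = (10.3×10^-3)(8.031×10^-5) / 4.677×10^-7 = 1.77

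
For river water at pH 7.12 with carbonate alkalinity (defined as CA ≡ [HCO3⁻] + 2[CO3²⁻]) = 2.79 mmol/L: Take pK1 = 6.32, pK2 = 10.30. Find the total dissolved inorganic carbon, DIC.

CA = [HCO3⁻] + 2[CO3²⁻] = (α₁ + 2α₂)·DIC
At pH 7.12: [H⁺]/K1 = 10^-0.80 = 0.15849, K2/[H⁺] = 10^-3.18 = 0.00066069
α₁ = 1/(1 + 0.15849 + 0.00066069) = 1/1.1592 = 0.8627; α₂ = α₁·K2/[H⁺] = 0.0005700
α₁ + 2α₂ = 0.8638
DIC = CA / (α₁ + 2α₂) = 2.79 / 0.8638 = 3.23 mmol/L

DIC = 3.23 mmol/L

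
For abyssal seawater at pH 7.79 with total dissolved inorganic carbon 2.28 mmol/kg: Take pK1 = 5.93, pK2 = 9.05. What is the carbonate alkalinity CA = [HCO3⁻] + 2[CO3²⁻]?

CA = [HCO3⁻] + 2[CO3²⁻] = (α₁ + 2α₂)·DIC
At pH 7.79: [H⁺]/K1 = 10^-1.86 = 0.013804, K2/[H⁺] = 10^-1.26 = 0.054954
α₁ = 1/(1 + 0.013804 + 0.054954) = 1/1.0688 = 0.9357; α₂ = α₁·K2/[H⁺] = 0.05142
α₁ + 2α₂ = 1.0385
CA = 1.0385 × 2.28 = 2.37 mmol/kg

CA = 2.37 mmol/kg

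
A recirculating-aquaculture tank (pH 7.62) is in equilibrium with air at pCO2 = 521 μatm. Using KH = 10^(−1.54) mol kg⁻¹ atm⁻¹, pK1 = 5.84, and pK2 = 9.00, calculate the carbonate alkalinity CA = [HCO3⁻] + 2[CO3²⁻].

CA = 0.981 mmol/kg

[CO2*] = KH · pCO2 = 10^(−1.54) × 521×10^-6 = 1.503×10^-5 mol/kg
α₀ = 1/(1 + K1/[H⁺] + K1K2/[H⁺]²) = 1/(1 + 10^+1.78 + 10^+0.40) = 0.01568
DIC = [CO2*]/α₀ = 1.503×10^-5 / 0.01568 = 0.9582 mmol/kg
CA = (α₁ + 2α₂)·DIC = (0.9449 + 2×0.03939) × 0.9582 = 0.981 mmol/kg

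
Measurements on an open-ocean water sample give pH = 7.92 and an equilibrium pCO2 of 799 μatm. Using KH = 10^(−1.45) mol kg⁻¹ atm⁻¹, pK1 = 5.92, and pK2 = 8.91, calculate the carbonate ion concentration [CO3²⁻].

[CO3²⁻] = 0.290 mmol/kg

[CO2*] = KH · pCO2 = 10^(−1.45) × 799×10^-6 = 2.835×10^-5 mol/kg
α₀ = 1/(1 + K1/[H⁺] + K1K2/[H⁺]²) = 1/(1 + 10^+2.00 + 10^+1.01) = 0.008990
DIC = [CO2*]/α₀ = 2.835×10^-5 / 0.008990 = 3.153 mmol/kg
[CO3²⁻] = α₂·DIC; α₂ = 0.09200, so [CO3²⁻] = 0.09200 × 3.153 = 0.290 mmol/kg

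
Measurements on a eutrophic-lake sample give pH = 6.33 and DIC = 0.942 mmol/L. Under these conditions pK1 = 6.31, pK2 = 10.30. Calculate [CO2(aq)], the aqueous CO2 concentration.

α₀ = 1 / (1 + K1/[H⁺] + K1K2/[H⁺]²) = 1 / (1 + 10^+0.02 + 10^-3.95)
   = 1 / (1 + 1.0471 + 0.00011220) = 1/2.0472 = 0.4885
[CO2*] = α₀ × DIC = 0.4885 × 0.942 = 0.460 mmol/L

[CO2*] = 0.460 mmol/L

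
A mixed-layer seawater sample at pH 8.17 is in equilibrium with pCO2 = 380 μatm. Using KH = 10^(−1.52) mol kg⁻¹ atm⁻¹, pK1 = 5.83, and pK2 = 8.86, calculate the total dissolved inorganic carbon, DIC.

[CO2*] = KH · pCO2 = 10^(−1.52) × 380×10^-6 = 1.148×10^-5 mol/kg
α₀ = 1/(1 + K1/[H⁺] + K1K2/[H⁺]²) = 1/(1 + 10^+2.34 + 10^+1.65) = 0.003782
DIC = [CO2*]/α₀ = 1.148×10^-5 / 0.003782 = 3.03 mmol/kg

DIC = 3.03 mmol/kg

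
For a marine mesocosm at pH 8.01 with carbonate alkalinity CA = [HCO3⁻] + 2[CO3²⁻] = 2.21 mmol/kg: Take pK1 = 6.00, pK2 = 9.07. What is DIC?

CA = [HCO3⁻] + 2[CO3²⁻] = (α₁ + 2α₂)·DIC
At pH 8.01: [H⁺]/K1 = 10^-2.01 = 0.0097724, K2/[H⁺] = 10^-1.06 = 0.087096
α₁ = 1/(1 + 0.0097724 + 0.087096) = 1/1.0969 = 0.9117; α₂ = α₁·K2/[H⁺] = 0.07940
α₁ + 2α₂ = 1.0705
DIC = CA / (α₁ + 2α₂) = 2.21 / 1.0705 = 2.06 mmol/kg

DIC = 2.06 mmol/kg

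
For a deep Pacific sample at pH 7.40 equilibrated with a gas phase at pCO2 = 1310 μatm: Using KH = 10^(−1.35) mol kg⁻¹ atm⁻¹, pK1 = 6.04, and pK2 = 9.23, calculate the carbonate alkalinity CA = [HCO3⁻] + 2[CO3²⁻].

[CO2*] = KH · pCO2 = 10^(−1.35) × 1310×10^-6 = 5.852×10^-5 mol/kg
α₀ = 1/(1 + K1/[H⁺] + K1K2/[H⁺]²) = 1/(1 + 10^+1.36 + 10^-0.47) = 0.04124
DIC = [CO2*]/α₀ = 5.852×10^-5 / 0.04124 = 1.419 mmol/kg
CA = (α₁ + 2α₂)·DIC = (0.9448 + 2×0.01397) × 1.419 = 1.38 mmol/kg

CA = 1.38 mmol/kg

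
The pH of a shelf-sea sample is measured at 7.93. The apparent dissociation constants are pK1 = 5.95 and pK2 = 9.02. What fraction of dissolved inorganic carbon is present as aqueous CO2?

α₀ = 1 / (1 + K1/[H⁺] + K1K2/[H⁺]²) = 1 / (1 + 10^+1.98 + 10^+0.89)
   = 1 / (1 + 95.499 + 7.7625) = 1/104.26 = 0.009591

α₀ = 0.00959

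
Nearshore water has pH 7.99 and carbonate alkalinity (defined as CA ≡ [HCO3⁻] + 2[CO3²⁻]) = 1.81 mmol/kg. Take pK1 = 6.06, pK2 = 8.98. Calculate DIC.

DIC = 1.67 mmol/kg

CA = [HCO3⁻] + 2[CO3²⁻] = (α₁ + 2α₂)·DIC
At pH 7.99: [H⁺]/K1 = 10^-1.93 = 0.011749, K2/[H⁺] = 10^-0.99 = 0.10233
α₁ = 1/(1 + 0.011749 + 0.10233) = 1/1.1141 = 0.8976; α₂ = α₁·K2/[H⁺] = 0.09185
α₁ + 2α₂ = 1.0813
DIC = CA / (α₁ + 2α₂) = 1.81 / 1.0813 = 1.67 mmol/kg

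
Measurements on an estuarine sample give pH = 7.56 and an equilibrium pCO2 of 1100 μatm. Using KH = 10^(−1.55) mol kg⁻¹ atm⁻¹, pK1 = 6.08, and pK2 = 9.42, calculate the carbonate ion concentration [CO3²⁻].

[CO3²⁻] = 12.9 μmol/kg

[CO2*] = KH · pCO2 = 10^(−1.55) × 1100×10^-6 = 3.100×10^-5 mol/kg
α₀ = 1/(1 + K1/[H⁺] + K1K2/[H⁺]²) = 1/(1 + 10^+1.48 + 10^-0.38) = 0.03163
DIC = [CO2*]/α₀ = 3.100×10^-5 / 0.03163 = 0.9802 mmol/kg
[CO3²⁻] = α₂·DIC; α₂ = 0.01319, so [CO3²⁻] = 0.01319 × 0.9802 = 0.0129 mmol/kg = 12.9 μmol/kg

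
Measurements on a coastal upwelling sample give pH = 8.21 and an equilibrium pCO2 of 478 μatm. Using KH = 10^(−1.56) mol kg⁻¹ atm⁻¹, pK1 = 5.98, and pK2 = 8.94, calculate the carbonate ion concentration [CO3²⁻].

[CO2*] = KH · pCO2 = 10^(−1.56) × 478×10^-6 = 1.317×10^-5 mol/kg
α₀ = 1/(1 + K1/[H⁺] + K1K2/[H⁺]²) = 1/(1 + 10^+2.23 + 10^+1.50) = 0.004940
DIC = [CO2*]/α₀ = 1.317×10^-5 / 0.004940 = 2.665 mmol/kg
[CO3²⁻] = α₂·DIC; α₂ = 0.1562, so [CO3²⁻] = 0.1562 × 2.665 = 0.416 mmol/kg

[CO3²⁻] = 0.416 mmol/kg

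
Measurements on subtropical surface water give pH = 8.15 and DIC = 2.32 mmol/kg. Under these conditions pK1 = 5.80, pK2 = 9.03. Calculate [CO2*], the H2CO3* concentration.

[CO2*] = 9.12 μmol/kg

α₀ = 1 / (1 + K1/[H⁺] + K1K2/[H⁺]²) = 1 / (1 + 10^+2.35 + 10^+1.47)
   = 1 / (1 + 223.87 + 29.512) = 1/254.38 = 0.003931
[CO2*] = α₀ × DIC = 0.003931 × 2.32 = 0.00912 mmol/kg = 9.12 μmol/kg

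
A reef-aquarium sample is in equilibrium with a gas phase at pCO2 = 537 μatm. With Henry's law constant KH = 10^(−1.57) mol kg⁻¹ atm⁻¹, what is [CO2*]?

KH = 10^(−1.57) = 2.692×10^-2 mol kg⁻¹ atm⁻¹
[CO2*] = KH · pCO2 = 2.692×10^-2 × 537×10^-6 atm = 1.45×10^-5 mol/kg

[CO2*] = 14.5 μmol/kg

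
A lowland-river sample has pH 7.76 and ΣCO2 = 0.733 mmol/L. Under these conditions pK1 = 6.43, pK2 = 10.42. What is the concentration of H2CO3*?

[CO2*] = 0.0327 mmol/L

α₀ = 1 / (1 + K1/[H⁺] + K1K2/[H⁺]²) = 1 / (1 + 10^+1.33 + 10^-1.33)
   = 1 / (1 + 21.380 + 0.046774) = 1/22.426 = 0.04459
[CO2*] = α₀ × DIC = 0.04459 × 0.733 = 0.0327 mmol/L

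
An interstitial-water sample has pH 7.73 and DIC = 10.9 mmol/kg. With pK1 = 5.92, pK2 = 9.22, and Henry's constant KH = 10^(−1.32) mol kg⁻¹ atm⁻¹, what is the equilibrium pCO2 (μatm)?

pCO2 = 3370 μatm

α₀ = 1 / (1 + K1/[H⁺] + K1K2/[H⁺]²) = 1 / (1 + 10^+1.81 + 10^+0.32)
   = 1 / (1 + 64.565 + 2.0893) = 1/67.655 = 0.01478
[CO2*] = α₀ × DIC = 0.01478 × 10.9 = 0.1611 mmol/kg
pCO2 = [CO2*]/KH = 1.611×10^-4 / 4.786×10^-2 = 3370 μatm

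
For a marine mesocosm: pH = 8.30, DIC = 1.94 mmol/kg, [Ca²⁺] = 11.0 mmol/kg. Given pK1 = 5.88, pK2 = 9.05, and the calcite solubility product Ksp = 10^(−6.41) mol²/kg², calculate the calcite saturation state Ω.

Ω = 8.25

α₂ = 1 / (1 + [H⁺]/K2 + [H⁺]²/(K1K2)) = 1 / (1 + 10^+0.75 + 10^-1.67)
   = 1 / (1 + 5.6234 + 0.021380) = 1/6.6448 = 0.1505
[CO3²⁻] = α₂ × DIC = 0.1505 × 1.94 = 0.2920 mmol/kg
Ksp = 10^(−6.41) = 3.890×10^-7
Ω = [Ca²⁺][CO3²⁻]/Ksp = (11.0×10^-3)(2.920×10^-4) / 3.890×10^-7 = 8.25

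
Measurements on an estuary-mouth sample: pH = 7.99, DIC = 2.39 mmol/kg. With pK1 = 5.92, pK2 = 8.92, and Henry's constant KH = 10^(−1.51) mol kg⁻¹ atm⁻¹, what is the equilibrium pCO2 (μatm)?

α₀ = 1 / (1 + K1/[H⁺] + K1K2/[H⁺]²) = 1 / (1 + 10^+2.07 + 10^+1.14)
   = 1 / (1 + 117.49 + 13.804) = 1/132.29 = 0.007559
[CO2*] = α₀ × DIC = 0.007559 × 2.39 = 0.01807 mmol/kg = 18.07 μmol/kg
pCO2 = [CO2*]/KH = 1.807×10^-5 / 3.090×10^-2 = 585 μatm

pCO2 = 585 μatm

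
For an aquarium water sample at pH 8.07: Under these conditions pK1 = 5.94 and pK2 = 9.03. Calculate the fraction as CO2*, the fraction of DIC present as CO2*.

α₀ = 0.00664

α₀ = 1 / (1 + K1/[H⁺] + K1K2/[H⁺]²) = 1 / (1 + 10^+2.13 + 10^+1.17)
   = 1 / (1 + 134.90 + 14.791) = 1/150.69 = 0.006636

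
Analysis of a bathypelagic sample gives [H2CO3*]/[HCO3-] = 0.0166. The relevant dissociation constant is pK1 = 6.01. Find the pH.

From K1 = [H⁺][HCO3-]/[H2CO3*]:  pH = pK1 − log₁₀([H2CO3*]/[HCO3-])
log₁₀(0.0166) = -1.780
pH = 6.01 − (-1.780) = 7.79

pH = 7.79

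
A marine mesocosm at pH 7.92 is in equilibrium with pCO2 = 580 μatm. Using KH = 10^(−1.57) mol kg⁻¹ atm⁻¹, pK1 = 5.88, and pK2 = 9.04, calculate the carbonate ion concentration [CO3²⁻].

[CO3²⁻] = 0.130 mmol/kg

[CO2*] = KH · pCO2 = 10^(−1.57) × 580×10^-6 = 1.561×10^-5 mol/kg
α₀ = 1/(1 + K1/[H⁺] + K1K2/[H⁺]²) = 1/(1 + 10^+2.04 + 10^+0.92) = 0.008406
DIC = [CO2*]/α₀ = 1.561×10^-5 / 0.008406 = 1.857 mmol/kg
[CO3²⁻] = α₂·DIC; α₂ = 0.06992, so [CO3²⁻] = 0.06992 × 1.857 = 0.130 mmol/kg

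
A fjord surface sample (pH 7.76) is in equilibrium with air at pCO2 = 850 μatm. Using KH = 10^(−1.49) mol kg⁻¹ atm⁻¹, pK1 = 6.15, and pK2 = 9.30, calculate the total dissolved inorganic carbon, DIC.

[CO2*] = KH · pCO2 = 10^(−1.49) × 850×10^-6 = 2.751×10^-5 mol/kg
α₀ = 1/(1 + K1/[H⁺] + K1K2/[H⁺]²) = 1/(1 + 10^+1.61 + 10^+0.07) = 0.02330
DIC = [CO2*]/α₀ = 2.751×10^-5 / 0.02330 = 1.18 mmol/kg

DIC = 1.18 mmol/kg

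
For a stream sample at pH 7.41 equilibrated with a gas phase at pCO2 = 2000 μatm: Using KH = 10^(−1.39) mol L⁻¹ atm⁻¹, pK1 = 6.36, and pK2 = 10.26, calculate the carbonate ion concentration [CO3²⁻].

[CO2*] = KH · pCO2 = 10^(−1.39) × 2000×10^-6 = 8.148×10^-5 mol/L
α₀ = 1/(1 + K1/[H⁺] + K1K2/[H⁺]²) = 1/(1 + 10^+1.05 + 10^-1.80) = 0.08173
DIC = [CO2*]/α₀ = 8.148×10^-5 / 0.08173 = 0.9969 mmol/L
[CO3²⁻] = α₂·DIC; α₂ = 0.001295, so [CO3²⁻] = 0.001295 × 0.9969 = 0.00129 mmol/L = 1.29 μmol/L

[CO3²⁻] = 1.29 μmol/L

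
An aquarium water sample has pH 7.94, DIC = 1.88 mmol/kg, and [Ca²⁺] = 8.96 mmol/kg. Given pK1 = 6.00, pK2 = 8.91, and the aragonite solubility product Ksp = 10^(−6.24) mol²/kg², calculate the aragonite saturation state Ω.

Ω = 2.80

α₂ = 1 / (1 + [H⁺]/K2 + [H⁺]²/(K1K2)) = 1 / (1 + 10^+0.97 + 10^-0.97)
   = 1 / (1 + 9.3325 + 0.10715) = 1/10.440 = 0.09579
[CO3²⁻] = α₂ × DIC = 0.09579 × 1.88 = 0.1801 mmol/kg
Ksp = 10^(−6.24) = 5.754×10^-7
Ω = [Ca²⁺][CO3²⁻]/Ksp = (8.96×10^-3)(1.801×10^-4) / 5.754×10^-7 = 2.80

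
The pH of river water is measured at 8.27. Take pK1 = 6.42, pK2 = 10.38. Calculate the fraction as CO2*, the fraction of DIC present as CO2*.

α₀ = 0.0138

α₀ = 1 / (1 + K1/[H⁺] + K1K2/[H⁺]²) = 1 / (1 + 10^+1.85 + 10^-0.26)
   = 1 / (1 + 70.795 + 0.54954) = 1/72.344 = 0.01382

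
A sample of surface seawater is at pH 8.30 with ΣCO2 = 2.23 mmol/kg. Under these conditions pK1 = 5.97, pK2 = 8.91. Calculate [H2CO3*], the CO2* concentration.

α₀ = 1 / (1 + K1/[H⁺] + K1K2/[H⁺]²) = 1 / (1 + 10^+2.33 + 10^+1.72)
   = 1 / (1 + 213.80 + 52.481) = 1/267.28 = 0.003741
[CO2*] = α₀ × DIC = 0.003741 × 2.23 = 0.00834 mmol/kg = 8.34 μmol/kg

[CO2*] = 8.34 μmol/kg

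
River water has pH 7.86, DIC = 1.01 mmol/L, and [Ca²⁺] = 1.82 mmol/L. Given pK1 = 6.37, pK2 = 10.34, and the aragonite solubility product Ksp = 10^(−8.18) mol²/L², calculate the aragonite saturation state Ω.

Ω = 0.890

α₂ = 1 / (1 + [H⁺]/K2 + [H⁺]²/(K1K2)) = 1 / (1 + 10^+2.48 + 10^+0.99)
   = 1 / (1 + 302.00 + 9.7724) = 1/312.77 = 0.003197
[CO3²⁻] = α₂ × DIC = 0.003197 × 1.01 = 0.003229 mmol/L = 3.229 μmol/L
Ksp = 10^(−8.18) = 6.607×10^-9
Ω = [Ca²⁺][CO3²⁻]/Ksp = (1.82×10^-3)(3.229×10^-6) / 6.607×10^-9 = 0.890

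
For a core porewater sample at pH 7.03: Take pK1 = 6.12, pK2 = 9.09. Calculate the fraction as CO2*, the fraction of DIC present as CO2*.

α₀ = 1 / (1 + K1/[H⁺] + K1K2/[H⁺]²) = 1 / (1 + 10^+0.91 + 10^-1.15)
   = 1 / (1 + 8.1283 + 0.070795) = 1/9.1991 = 0.1087

α₀ = 0.109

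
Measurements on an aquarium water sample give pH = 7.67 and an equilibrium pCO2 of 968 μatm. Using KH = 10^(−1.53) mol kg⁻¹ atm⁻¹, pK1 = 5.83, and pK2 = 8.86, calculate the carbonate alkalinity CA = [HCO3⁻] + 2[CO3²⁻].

[CO2*] = KH · pCO2 = 10^(−1.53) × 968×10^-6 = 2.857×10^-5 mol/kg
α₀ = 1/(1 + K1/[H⁺] + K1K2/[H⁺]²) = 1/(1 + 10^+1.84 + 10^+0.65) = 0.01340
DIC = [CO2*]/α₀ = 2.857×10^-5 / 0.01340 = 2.133 mmol/kg
CA = (α₁ + 2α₂)·DIC = (0.9268 + 2×0.05984) × 2.133 = 2.23 mmol/kg

CA = 2.23 mmol/kg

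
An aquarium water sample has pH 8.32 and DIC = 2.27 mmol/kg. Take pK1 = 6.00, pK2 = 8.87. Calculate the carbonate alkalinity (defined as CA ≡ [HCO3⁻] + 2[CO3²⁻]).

CA = 2.76 mmol/kg

CA = [HCO3⁻] + 2[CO3²⁻] = (α₁ + 2α₂)·DIC
At pH 8.32: [H⁺]/K1 = 10^-2.32 = 0.0047863, K2/[H⁺] = 10^-0.55 = 0.28184
α₁ = 1/(1 + 0.0047863 + 0.28184) = 1/1.2866 = 0.7772; α₂ = α₁·K2/[H⁺] = 0.2191
α₁ + 2α₂ = 1.2153
CA = 1.2153 × 2.27 = 2.76 mmol/kg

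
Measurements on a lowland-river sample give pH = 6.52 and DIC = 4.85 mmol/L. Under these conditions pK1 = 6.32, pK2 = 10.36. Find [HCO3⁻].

α₁ = 1 / (1 + [H⁺]/K1 + K2/[H⁺]) = 1 / (1 + 10^-0.20 + 10^-3.84)
   = 1 / (1 + 0.63096 + 0.00014454) = 1/1.6311 = 0.6131
[HCO3⁻] = α₁ × DIC = 0.6131 × 4.85 = 2.97 mmol/L

[HCO3⁻] = 2.97 mmol/L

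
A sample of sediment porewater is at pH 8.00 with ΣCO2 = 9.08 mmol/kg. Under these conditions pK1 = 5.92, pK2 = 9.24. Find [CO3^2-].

[CO3²⁻] = 0.490 mmol/kg

α₂ = 1 / (1 + [H⁺]/K2 + [H⁺]²/(K1K2)) = 1 / (1 + 10^+1.24 + 10^-0.84)
   = 1 / (1 + 17.378 + 0.14454) = 1/18.523 = 0.05399
[CO3²⁻] = α₂ × DIC = 0.05399 × 9.08 = 0.490 mmol/kg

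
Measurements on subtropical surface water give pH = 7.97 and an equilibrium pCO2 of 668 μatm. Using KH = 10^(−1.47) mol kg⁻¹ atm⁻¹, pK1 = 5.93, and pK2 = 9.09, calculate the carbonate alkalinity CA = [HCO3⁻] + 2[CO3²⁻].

[CO2*] = KH · pCO2 = 10^(−1.47) × 668×10^-6 = 2.263×10^-5 mol/kg
α₀ = 1/(1 + K1/[H⁺] + K1K2/[H⁺]²) = 1/(1 + 10^+2.04 + 10^+0.92) = 0.008406
DIC = [CO2*]/α₀ = 2.263×10^-5 / 0.008406 = 2.693 mmol/kg
CA = (α₁ + 2α₂)·DIC = (0.9217 + 2×0.06992) × 2.693 = 2.86 mmol/kg

CA = 2.86 mmol/kg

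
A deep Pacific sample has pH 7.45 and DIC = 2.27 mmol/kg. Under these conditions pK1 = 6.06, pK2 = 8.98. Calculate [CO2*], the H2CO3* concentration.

[CO2*] = 0.0864 mmol/kg

α₀ = 1 / (1 + K1/[H⁺] + K1K2/[H⁺]²) = 1 / (1 + 10^+1.39 + 10^-0.14)
   = 1 / (1 + 24.547 + 0.72444) = 1/26.272 = 0.03806
[CO2*] = α₀ × DIC = 0.03806 × 2.27 = 0.0864 mmol/kg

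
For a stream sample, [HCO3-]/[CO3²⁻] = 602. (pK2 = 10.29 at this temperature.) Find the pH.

pH = 7.51

From K2 = [H⁺][CO3²⁻]/[HCO3-]:  pH = pK2 − log₁₀([HCO3-]/[CO3²⁻])
log₁₀(602) = +2.780
pH = 10.29 − (+2.780) = 7.51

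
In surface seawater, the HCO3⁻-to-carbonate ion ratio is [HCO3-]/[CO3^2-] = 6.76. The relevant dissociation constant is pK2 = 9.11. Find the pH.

From K2 = [H⁺][CO3^2-]/[HCO3-]:  pH = pK2 − log₁₀([HCO3-]/[CO3^2-])
log₁₀(6.76) = +0.830
pH = 9.11 − (+0.830) = 8.28

pH = 8.28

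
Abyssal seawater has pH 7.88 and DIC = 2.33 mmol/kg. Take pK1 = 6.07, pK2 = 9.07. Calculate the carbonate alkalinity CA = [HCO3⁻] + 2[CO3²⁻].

CA = 2.44 mmol/kg

CA = [HCO3⁻] + 2[CO3²⁻] = (α₁ + 2α₂)·DIC
At pH 7.88: [H⁺]/K1 = 10^-1.81 = 0.015488, K2/[H⁺] = 10^-1.19 = 0.064565
α₁ = 1/(1 + 0.015488 + 0.064565) = 1/1.0801 = 0.9259; α₂ = α₁·K2/[H⁺] = 0.05978
α₁ + 2α₂ = 1.0454
CA = 1.0454 × 2.33 = 2.44 mmol/kg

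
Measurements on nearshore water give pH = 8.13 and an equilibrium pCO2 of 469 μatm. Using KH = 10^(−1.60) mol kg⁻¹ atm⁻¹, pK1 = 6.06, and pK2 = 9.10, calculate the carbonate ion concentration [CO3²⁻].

[CO3²⁻] = 0.148 mmol/kg

[CO2*] = KH · pCO2 = 10^(−1.60) × 469×10^-6 = 1.178×10^-5 mol/kg
α₀ = 1/(1 + K1/[H⁺] + K1K2/[H⁺]²) = 1/(1 + 10^+2.07 + 10^+1.10) = 0.007629
DIC = [CO2*]/α₀ = 1.178×10^-5 / 0.007629 = 1.544 mmol/kg
[CO3²⁻] = α₂·DIC; α₂ = 0.09604, so [CO3²⁻] = 0.09604 × 1.544 = 0.148 mmol/kg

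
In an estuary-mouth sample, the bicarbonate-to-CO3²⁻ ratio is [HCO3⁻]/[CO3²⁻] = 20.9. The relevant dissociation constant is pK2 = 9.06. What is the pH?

pH = 7.74

From K2 = [H⁺][CO3²⁻]/[HCO3⁻]:  pH = pK2 − log₁₀([HCO3⁻]/[CO3²⁻])
log₁₀(20.9) = +1.320
pH = 9.06 − (+1.320) = 7.74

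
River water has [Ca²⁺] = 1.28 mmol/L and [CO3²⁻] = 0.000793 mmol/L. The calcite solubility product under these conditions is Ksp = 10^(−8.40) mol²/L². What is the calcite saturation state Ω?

Ksp = 10^(−8.40) = 3.981×10^-9
Ω = [Ca²⁺][CO3²⁻]/Ksp = (1.28×10^-3)(0.000793×10^-3) / 3.981×10^-9 = 0.255

Ω = 0.255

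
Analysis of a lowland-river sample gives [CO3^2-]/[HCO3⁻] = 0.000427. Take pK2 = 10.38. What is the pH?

pH = 7.01

From K2 = [H⁺][CO3^2-]/[HCO3⁻]:  pH = pK2 + log₁₀([CO3^2-]/[HCO3⁻])
log₁₀(0.000427) = -3.370
pH = 10.38 + (-3.370) = 7.01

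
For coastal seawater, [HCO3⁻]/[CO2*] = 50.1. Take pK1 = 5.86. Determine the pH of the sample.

From K1 = [H⁺][HCO3⁻]/[CO2*]:  pH = pK1 + log₁₀([HCO3⁻]/[CO2*])
log₁₀(50.1) = +1.700
pH = 5.86 + (+1.700) = 7.56

pH = 7.56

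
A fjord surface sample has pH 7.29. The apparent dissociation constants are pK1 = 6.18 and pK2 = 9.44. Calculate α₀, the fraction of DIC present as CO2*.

α₀ = 0.0716

α₀ = 1 / (1 + K1/[H⁺] + K1K2/[H⁺]²) = 1 / (1 + 10^+1.11 + 10^-1.04)
   = 1 / (1 + 12.882 + 0.091201) = 1/13.974 = 0.07156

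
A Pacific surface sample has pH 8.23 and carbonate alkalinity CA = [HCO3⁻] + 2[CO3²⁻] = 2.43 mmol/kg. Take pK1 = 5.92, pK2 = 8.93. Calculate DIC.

DIC = 2.09 mmol/kg

CA = [HCO3⁻] + 2[CO3²⁻] = (α₁ + 2α₂)·DIC
At pH 8.23: [H⁺]/K1 = 10^-2.31 = 0.0048978, K2/[H⁺] = 10^-0.70 = 0.19953
α₁ = 1/(1 + 0.0048978 + 0.19953) = 1/1.2044 = 0.8303; α₂ = α₁·K2/[H⁺] = 0.1657
α₁ + 2α₂ = 1.1616
DIC = CA / (α₁ + 2α₂) = 2.43 / 1.1616 = 2.09 mmol/kg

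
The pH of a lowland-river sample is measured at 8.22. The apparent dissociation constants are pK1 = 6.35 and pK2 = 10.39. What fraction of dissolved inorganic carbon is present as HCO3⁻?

α₁ = 0.980

α₁ = 1 / (1 + [H⁺]/K1 + K2/[H⁺]) = 1 / (1 + 10^-1.87 + 10^-2.17)
   = 1 / (1 + 0.013490 + 0.0067608) = 1/1.0203 = 0.9802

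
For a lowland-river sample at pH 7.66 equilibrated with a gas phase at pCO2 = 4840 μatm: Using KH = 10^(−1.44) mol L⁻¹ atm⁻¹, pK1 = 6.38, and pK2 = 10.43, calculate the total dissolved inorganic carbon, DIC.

DIC = 3.53 mmol/L

[CO2*] = KH · pCO2 = 10^(−1.44) × 4840×10^-6 = 1.757×10^-4 mol/L
α₀ = 1/(1 + K1/[H⁺] + K1K2/[H⁺]²) = 1/(1 + 10^+1.28 + 10^-1.49) = 0.04978
DIC = [CO2*]/α₀ = 1.757×10^-4 / 0.04978 = 3.53 mmol/L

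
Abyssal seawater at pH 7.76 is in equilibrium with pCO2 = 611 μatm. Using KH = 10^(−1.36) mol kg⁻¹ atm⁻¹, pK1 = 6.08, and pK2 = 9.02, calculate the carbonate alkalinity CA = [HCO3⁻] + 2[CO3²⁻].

[CO2*] = KH · pCO2 = 10^(−1.36) × 611×10^-6 = 2.667×10^-5 mol/kg
α₀ = 1/(1 + K1/[H⁺] + K1K2/[H⁺]²) = 1/(1 + 10^+1.68 + 10^+0.42) = 0.01942
DIC = [CO2*]/α₀ = 2.667×10^-5 / 0.01942 = 1.373 mmol/kg
CA = (α₁ + 2α₂)·DIC = (0.9295 + 2×0.05108) × 1.373 = 1.42 mmol/kg

CA = 1.42 mmol/kg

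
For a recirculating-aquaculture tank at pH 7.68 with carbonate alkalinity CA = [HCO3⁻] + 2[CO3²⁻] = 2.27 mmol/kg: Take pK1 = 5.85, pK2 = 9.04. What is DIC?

DIC = 2.21 mmol/kg

CA = [HCO3⁻] + 2[CO3²⁻] = (α₁ + 2α₂)·DIC
At pH 7.68: [H⁺]/K1 = 10^-1.83 = 0.014791, K2/[H⁺] = 10^-1.36 = 0.043652
α₁ = 1/(1 + 0.014791 + 0.043652) = 1/1.0584 = 0.9448; α₂ = α₁·K2/[H⁺] = 0.04124
α₁ + 2α₂ = 1.0273
DIC = CA / (α₁ + 2α₂) = 2.27 / 1.0273 = 2.21 mmol/kg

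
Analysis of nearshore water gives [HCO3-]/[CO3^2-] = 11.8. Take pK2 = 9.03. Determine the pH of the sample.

pH = 7.96

From K2 = [H⁺][CO3^2-]/[HCO3-]:  pH = pK2 − log₁₀([HCO3-]/[CO3^2-])
log₁₀(11.8) = +1.072
pH = 9.03 − (+1.072) = 7.96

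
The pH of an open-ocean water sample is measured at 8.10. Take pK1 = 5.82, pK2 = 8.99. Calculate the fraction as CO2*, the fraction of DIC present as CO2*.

α₀ = 1 / (1 + K1/[H⁺] + K1K2/[H⁺]²) = 1 / (1 + 10^+2.28 + 10^+1.39)
   = 1 / (1 + 190.55 + 24.547) = 1/216.09 = 0.004628

α₀ = 0.00463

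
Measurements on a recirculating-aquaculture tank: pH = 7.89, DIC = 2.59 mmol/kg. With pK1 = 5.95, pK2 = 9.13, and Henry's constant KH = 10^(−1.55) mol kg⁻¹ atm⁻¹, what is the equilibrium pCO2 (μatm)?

α₀ = 1 / (1 + K1/[H⁺] + K1K2/[H⁺]²) = 1 / (1 + 10^+1.94 + 10^+0.70)
   = 1 / (1 + 87.096 + 5.0119) = 1/93.108 = 0.01074
[CO2*] = α₀ × DIC = 0.01074 × 2.59 = 0.02782 mmol/kg
pCO2 = [CO2*]/KH = 2.782×10^-5 / 2.818×10^-2 = 987 μatm

pCO2 = 987 μatm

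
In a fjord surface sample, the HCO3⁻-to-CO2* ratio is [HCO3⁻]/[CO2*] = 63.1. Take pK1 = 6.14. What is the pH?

From K1 = [H⁺][HCO3⁻]/[CO2*]:  pH = pK1 + log₁₀([HCO3⁻]/[CO2*])
log₁₀(63.1) = +1.800
pH = 6.14 + (+1.800) = 7.94

pH = 7.94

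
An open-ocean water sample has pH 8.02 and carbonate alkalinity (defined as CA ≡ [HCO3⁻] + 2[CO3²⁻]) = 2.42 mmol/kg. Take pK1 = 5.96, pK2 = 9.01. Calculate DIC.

DIC = 2.23 mmol/kg

CA = [HCO3⁻] + 2[CO3²⁻] = (α₁ + 2α₂)·DIC
At pH 8.02: [H⁺]/K1 = 10^-2.06 = 0.0087096, K2/[H⁺] = 10^-0.99 = 0.10233
α₁ = 1/(1 + 0.0087096 + 0.10233) = 1/1.1110 = 0.9001; α₂ = α₁·K2/[H⁺] = 0.09210
α₁ + 2α₂ = 1.0843
DIC = CA / (α₁ + 2α₂) = 2.42 / 1.0843 = 2.23 mmol/kg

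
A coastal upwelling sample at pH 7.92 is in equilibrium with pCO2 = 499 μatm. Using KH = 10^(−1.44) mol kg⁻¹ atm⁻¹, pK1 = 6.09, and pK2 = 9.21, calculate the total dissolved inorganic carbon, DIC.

DIC = 1.31 mmol/kg

[CO2*] = KH · pCO2 = 10^(−1.44) × 499×10^-6 = 1.812×10^-5 mol/kg
α₀ = 1/(1 + K1/[H⁺] + K1K2/[H⁺]²) = 1/(1 + 10^+1.83 + 10^+0.54) = 0.01387
DIC = [CO2*]/α₀ = 1.812×10^-5 / 0.01387 = 1.31 mmol/kg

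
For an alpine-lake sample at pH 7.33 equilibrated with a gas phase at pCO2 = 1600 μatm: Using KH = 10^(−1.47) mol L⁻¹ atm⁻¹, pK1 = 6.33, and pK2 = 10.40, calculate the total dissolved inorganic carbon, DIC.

[CO2*] = KH · pCO2 = 10^(−1.47) × 1600×10^-6 = 5.422×10^-5 mol/L
α₀ = 1/(1 + K1/[H⁺] + K1K2/[H⁺]²) = 1/(1 + 10^+1.00 + 10^-2.07) = 0.09084
DIC = [CO2*]/α₀ = 5.422×10^-5 / 0.09084 = 0.597 mmol/L

DIC = 0.597 mmol/L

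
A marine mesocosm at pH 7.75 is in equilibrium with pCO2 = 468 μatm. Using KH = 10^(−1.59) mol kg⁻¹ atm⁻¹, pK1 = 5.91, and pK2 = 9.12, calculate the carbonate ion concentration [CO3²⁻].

[CO2*] = KH · pCO2 = 10^(−1.59) × 468×10^-6 = 1.203×10^-5 mol/kg
α₀ = 1/(1 + K1/[H⁺] + K1K2/[H⁺]²) = 1/(1 + 10^+1.84 + 10^+0.47) = 0.01367
DIC = [CO2*]/α₀ = 1.203×10^-5 / 0.01367 = 0.8798 mmol/kg
[CO3²⁻] = α₂·DIC; α₂ = 0.04035, so [CO3²⁻] = 0.04035 × 0.8798 = 0.0355 mmol/kg

[CO3²⁻] = 0.0355 mmol/kg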